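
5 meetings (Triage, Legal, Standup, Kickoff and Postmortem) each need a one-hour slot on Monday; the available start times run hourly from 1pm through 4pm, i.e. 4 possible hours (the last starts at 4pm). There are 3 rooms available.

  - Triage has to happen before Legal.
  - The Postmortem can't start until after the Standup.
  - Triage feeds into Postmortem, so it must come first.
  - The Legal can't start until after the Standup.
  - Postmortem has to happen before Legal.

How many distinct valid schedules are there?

Splitting on Triage: it can be 1pm (16), 2pm (8). Listing each branch's schedules as (Legal, Standup, Kickoff, Postmortem):
Triage=1pm: (3pm,1pm,1pm,2pm) (3pm,1pm,2pm,2pm) (3pm,1pm,3pm,2pm) (3pm,1pm,4pm,2pm) (4pm,1pm,1pm,2pm) (4pm,1pm,1pm,3pm) (4pm,1pm,2pm,2pm) (4pm,1pm,2pm,3pm) (4pm,1pm,3pm,2pm) (4pm,1pm,3pm,3pm) (4pm,1pm,4pm,2pm) (4pm,1pm,4pm,3pm) (4pm,2pm,1pm,3pm) (4pm,2pm,2pm,3pm) (4pm,2pm,3pm,3pm) (4pm,2pm,4pm,3pm) — 16.
Triage=2pm: (4pm,1pm,1pm,3pm) (4pm,1pm,2pm,3pm) (4pm,1pm,3pm,3pm) (4pm,1pm,4pm,3pm) (4pm,2pm,1pm,3pm) (4pm,2pm,2pm,3pm) (4pm,2pm,3pm,3pm) (4pm,2pm,4pm,3pm) — 8.
Summing: 16 + 8 = 24.

24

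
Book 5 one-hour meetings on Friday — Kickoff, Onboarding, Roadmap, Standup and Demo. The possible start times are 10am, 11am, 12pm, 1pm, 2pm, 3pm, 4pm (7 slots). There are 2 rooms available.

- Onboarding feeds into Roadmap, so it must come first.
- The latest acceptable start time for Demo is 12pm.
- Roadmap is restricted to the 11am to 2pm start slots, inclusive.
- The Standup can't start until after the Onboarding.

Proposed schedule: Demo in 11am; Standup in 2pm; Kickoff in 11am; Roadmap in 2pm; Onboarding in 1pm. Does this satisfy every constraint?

There are 2 rooms available — holds.
Roadmap is restricted to the 11am to 2pm start slots, inclusive — holds.
The Standup can't start until after the Onboarding — holds.
The latest acceptable start time for Demo is 12pm — holds.
Onboarding feeds into Roadmap, so it must come first — holds.

Valid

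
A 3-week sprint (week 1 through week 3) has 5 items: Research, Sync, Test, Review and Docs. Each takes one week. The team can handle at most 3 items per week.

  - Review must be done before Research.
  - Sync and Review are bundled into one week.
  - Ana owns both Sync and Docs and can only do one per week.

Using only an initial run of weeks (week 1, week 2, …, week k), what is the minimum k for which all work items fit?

The precedence chain requires at least 2 distinct weeks.
With at most 3 per week and 5 work items, at least 2 weeks are needed.
2 works (last occupied week: week 2): for example Docs=week 2, Research=week 2, Test=week 1, Sync=week 1, Review=week 1.

2 weeks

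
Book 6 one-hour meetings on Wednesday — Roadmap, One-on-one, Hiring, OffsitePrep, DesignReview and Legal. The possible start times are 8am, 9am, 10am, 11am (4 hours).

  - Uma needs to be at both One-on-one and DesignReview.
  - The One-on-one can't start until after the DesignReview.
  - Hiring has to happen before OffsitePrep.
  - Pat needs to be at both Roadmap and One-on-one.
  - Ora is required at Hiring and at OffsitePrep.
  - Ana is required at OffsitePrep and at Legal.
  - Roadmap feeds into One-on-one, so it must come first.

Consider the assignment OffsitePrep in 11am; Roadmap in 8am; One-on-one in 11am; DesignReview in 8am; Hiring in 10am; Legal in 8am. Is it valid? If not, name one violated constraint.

Ana is required at OffsitePrep and at Legal — holds.
Hiring has to happen before OffsitePrep — holds.
The One-on-one can't start until after the DesignReview — holds.
Roadmap feeds into One-on-one, so it must come first — holds.
Pat needs to be at both Roadmap and One-on-one — holds.
Ora is required at Hiring and at OffsitePrep — holds.
Uma needs to be at both One-on-one and DesignReview — holds.

Valid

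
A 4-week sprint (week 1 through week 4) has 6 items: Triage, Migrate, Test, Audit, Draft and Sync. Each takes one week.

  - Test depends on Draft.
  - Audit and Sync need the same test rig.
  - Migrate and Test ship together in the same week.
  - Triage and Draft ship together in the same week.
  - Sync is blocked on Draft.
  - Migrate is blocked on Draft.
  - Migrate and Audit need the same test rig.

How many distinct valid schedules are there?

34

Splitting on Triage: it can be week 1 (21), week 2 (10), week 3 (3). Listing each branch's schedules as (Migrate, Test, Audit, Draft, Sync) by week number:
Triage=week 1: (2,2,1,1,2) (2,2,1,1,3) (2,2,1,1,4) (2,2,3,1,2) (2,2,3,1,4) (2,2,4,1,2) (2,2,4,1,3) (3,3,1,1,2) (3,3,1,1,3) (3,3,1,1,4) (3,3,2,1,3) (3,3,2,1,4) (3,3,4,1,2) (3,3,4,1,3) (4,4,1,1,2) (4,4,1,1,3) (4,4,1,1,4) (4,4,2,1,3) (4,4,2,1,4) (4,4,3,1,2) (4,4,3,1,4) — 21.
Triage=week 2: (3,3,1,2,3) (3,3,1,2,4) (3,3,2,2,3) (3,3,2,2,4) (3,3,4,2,3) (4,4,1,2,3) (4,4,1,2,4) (4,4,2,2,3) (4,4,2,2,4) (4,4,3,2,4) — 10.
Triage=week 3: (4,4,1,3,4) (4,4,2,3,4) (4,4,3,3,4) — 3.
Summing: 21 + 10 + 3 = 34.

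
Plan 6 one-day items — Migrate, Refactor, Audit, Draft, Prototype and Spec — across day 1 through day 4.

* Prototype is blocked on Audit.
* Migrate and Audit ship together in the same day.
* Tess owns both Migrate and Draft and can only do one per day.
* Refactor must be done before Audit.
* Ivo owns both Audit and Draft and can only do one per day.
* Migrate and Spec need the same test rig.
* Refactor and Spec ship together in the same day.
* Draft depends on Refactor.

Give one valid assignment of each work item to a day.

Prototype=day 3; Migrate=day 2; Spec=day 1; Draft=day 3; Refactor=day 1; Audit=day 2

Checking: Refactor(day 1) before Draft(day 3); Audit(day 2) before Prototype(day 3); Refactor(day 1) before Audit(day 2); Audit(day 2) != Draft(day 3); Migrate(day 2) != Spec(day 1); Migrate(day 2) != Draft(day 3); Refactor = Spec = day 1; Migrate = Audit = day 2.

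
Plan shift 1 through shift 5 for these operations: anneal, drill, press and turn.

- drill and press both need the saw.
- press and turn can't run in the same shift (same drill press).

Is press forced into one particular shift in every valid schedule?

press can be shift 1 (e.g. turn=shift 2; press=shift 1; drill=shift 2; anneal=shift 1) or shift 2 (e.g. press -> shift 2, anneal -> shift 1, drill -> shift 1, turn -> shift 1).

No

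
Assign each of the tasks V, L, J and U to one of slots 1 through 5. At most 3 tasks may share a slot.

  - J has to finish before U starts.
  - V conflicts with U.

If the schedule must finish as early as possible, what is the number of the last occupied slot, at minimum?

slot 2

The precedence chain requires at least 2 distinct slots.
With at most 3 per slot and 4 tasks, at least 2 slots are needed.
2 works (last occupied slot: 2): for example L=1; V=1; J=1; U=2.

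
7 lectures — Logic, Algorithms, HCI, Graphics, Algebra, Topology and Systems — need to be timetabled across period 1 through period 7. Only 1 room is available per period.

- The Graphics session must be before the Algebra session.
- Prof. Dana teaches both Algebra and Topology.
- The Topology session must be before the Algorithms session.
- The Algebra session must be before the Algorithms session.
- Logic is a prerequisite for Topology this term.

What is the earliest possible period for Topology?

Precedence pushes Topology to at least period 2; downstream work caps Topology at period 6.
Topology at period 2 is achievable: Algebra in period 4; Systems in period 7; Graphics in period 3; HCI in period 6; Topology in period 2; Logic in period 1; Algorithms in period 5.

period 2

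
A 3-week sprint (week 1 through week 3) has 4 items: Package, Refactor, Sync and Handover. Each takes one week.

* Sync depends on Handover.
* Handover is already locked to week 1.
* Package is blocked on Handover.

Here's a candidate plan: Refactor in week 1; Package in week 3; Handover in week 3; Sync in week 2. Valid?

No — it violates: Handover is already locked to week 1

Sync depends on Handover — violated.
Package is blocked on Handover — violated.
Handover is already locked to week 1 — violated.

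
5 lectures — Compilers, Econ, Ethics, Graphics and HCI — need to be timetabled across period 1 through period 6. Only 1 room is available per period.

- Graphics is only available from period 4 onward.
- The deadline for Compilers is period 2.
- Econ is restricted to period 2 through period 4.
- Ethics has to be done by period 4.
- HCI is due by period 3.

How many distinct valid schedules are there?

Splitting on Compilers: it can be period 1 (8), period 2 (6). Listing each branch's schedules as (Econ, Ethics, Graphics, HCI) by period number:
Compilers=period 1: (2,4,5,3) (2,4,6,3) (3,4,5,2) (3,4,6,2) (4,2,5,3) (4,2,6,3) (4,3,5,2) (4,3,6,2) — 8.
Compilers=period 2: (3,4,5,1) (3,4,6,1) (4,1,5,3) (4,1,6,3) (4,3,5,1) (4,3,6,1) — 6.
Summing: 8 + 6 = 14.

14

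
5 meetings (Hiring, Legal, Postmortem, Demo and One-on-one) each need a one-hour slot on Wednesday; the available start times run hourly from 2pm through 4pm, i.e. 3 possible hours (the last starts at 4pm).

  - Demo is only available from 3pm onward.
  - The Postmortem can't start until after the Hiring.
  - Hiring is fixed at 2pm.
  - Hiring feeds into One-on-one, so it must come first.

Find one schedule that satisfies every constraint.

One-on-one in 3pm, Postmortem in 3pm, Legal in 2pm, Hiring in 2pm, Demo in 3pm

Checking: Hiring(2pm) before One-on-one(3pm); Hiring(2pm) before Postmortem(3pm); Demo=3pm in [3pm,4pm]; Hiring=2pm in [2pm,2pm].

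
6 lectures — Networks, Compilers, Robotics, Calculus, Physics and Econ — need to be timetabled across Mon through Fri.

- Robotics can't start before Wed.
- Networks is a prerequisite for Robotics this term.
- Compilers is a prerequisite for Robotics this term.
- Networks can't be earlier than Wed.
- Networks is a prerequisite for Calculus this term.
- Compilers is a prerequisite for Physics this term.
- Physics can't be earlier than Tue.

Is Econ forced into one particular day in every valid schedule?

No

Econ can be Mon (e.g. Calculus -> Thu, Networks -> Wed, Robotics -> Thu, Econ -> Mon, Physics -> Tue, Compilers -> Mon) or Tue (e.g. Calculus in Thu; Physics in Tue; Robotics in Thu; Networks in Wed; Econ in Tue; Compilers in Mon).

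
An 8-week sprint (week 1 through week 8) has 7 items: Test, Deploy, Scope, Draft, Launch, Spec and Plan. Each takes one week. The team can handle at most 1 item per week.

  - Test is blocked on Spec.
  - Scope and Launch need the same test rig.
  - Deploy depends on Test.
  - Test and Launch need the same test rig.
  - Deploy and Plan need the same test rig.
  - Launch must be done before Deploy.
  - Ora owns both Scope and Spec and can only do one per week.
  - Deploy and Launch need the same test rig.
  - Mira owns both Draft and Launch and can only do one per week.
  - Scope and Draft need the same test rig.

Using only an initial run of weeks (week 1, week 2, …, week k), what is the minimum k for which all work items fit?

7 weeks

The precedence chain requires at least 3 distinct weeks.
With at most 1 per week and 7 work items, at least 7 weeks are needed.
7 works (last occupied week: week 7): for example Spec=week 1; Test=week 2; Deploy=week 4; Scope=week 5; Draft=week 6; Launch=week 3; Plan=week 7.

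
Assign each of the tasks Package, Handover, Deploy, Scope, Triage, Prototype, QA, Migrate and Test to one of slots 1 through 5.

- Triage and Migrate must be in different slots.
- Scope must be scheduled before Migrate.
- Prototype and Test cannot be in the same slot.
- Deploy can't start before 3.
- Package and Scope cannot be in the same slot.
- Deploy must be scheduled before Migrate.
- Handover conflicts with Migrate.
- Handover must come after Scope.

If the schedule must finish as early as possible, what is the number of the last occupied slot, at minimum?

slot 4

The precedence chain requires at least 2 distinct slots.
Propagating the time windows through the other constraints, Migrate can't land before 4, so the schedule must run through at least slot 4.
4 works (last occupied slot: 4): for example QA -> 1, Package -> 2, Handover -> 2, Deploy -> 3, Scope -> 1, Prototype -> 1, Migrate -> 4, Triage -> 1, Test -> 2.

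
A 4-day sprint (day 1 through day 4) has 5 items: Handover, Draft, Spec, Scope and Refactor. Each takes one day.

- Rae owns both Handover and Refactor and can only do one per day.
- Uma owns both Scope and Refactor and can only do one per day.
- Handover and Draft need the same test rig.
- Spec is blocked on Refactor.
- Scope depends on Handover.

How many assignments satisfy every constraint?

Splitting on Handover: it can be day 1 (18), day 2 (21), day 3 (15). Listing each branch's schedules as (Draft, Spec, Scope, Refactor) by day number:
Handover=day 1: (2,3,3,2) (2,3,4,2) (2,4,2,3) (2,4,3,2) (2,4,4,2) (2,4,4,3) (3,3,3,2) (3,3,4,2) (3,4,2,3) (3,4,3,2) (3,4,4,2) (3,4,4,3) (4,3,3,2) (4,3,4,2) (4,4,2,3) (4,4,3,2) (4,4,4,2) (4,4,4,3) — 18.
Handover=day 2: (1,2,3,1) (1,2,4,1) (1,3,3,1) (1,3,4,1) (1,4,3,1) (1,4,4,1) (1,4,4,3) (3,2,3,1) (3,2,4,1) (3,3,3,1) (3,3,4,1) (3,4,3,1) (3,4,4,1) (3,4,4,3) (4,2,3,1) (4,2,4,1) (4,3,3,1) (4,3,4,1) (4,4,3,1) (4,4,4,1) (4,4,4,3) — 21.
Handover=day 3: (1,2,4,1) (1,3,4,1) (1,3,4,2) (1,4,4,1) (1,4,4,2) (2,2,4,1) (2,3,4,1) (2,3,4,2) (2,4,4,1) (2,4,4,2) (4,2,4,1) (4,3,4,1) (4,3,4,2) (4,4,4,1) (4,4,4,2) — 15.
Summing: 18 + 21 + 15 = 54.

54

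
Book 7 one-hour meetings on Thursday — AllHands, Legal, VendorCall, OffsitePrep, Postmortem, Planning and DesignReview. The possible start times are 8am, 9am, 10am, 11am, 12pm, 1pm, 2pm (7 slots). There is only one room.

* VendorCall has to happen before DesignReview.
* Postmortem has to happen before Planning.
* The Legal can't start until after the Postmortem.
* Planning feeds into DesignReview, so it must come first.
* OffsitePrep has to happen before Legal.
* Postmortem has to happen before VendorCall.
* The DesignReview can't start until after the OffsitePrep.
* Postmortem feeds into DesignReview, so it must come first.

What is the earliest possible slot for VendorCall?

9am

Precedence pushes VendorCall to at least 9am; downstream work caps VendorCall at 1pm.
VendorCall at 9am is achievable: Legal -> 1pm; Postmortem -> 8am; VendorCall -> 9am; DesignReview -> 12pm; AllHands -> 2pm; Planning -> 11am; OffsitePrep -> 10am.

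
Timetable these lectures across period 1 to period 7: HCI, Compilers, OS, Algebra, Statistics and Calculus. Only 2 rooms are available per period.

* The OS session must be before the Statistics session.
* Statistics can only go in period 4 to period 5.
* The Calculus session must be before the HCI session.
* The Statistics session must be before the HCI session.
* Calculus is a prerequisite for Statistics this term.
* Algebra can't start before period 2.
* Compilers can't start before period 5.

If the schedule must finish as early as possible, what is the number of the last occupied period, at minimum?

5

The precedence chain requires at least 3 distinct periods.
With at most 2 per period and 6 lectures, at least 3 periods are needed.
Compilers can't be placed before period 5, so the schedule must run through at least period 5.
5 works (last occupied period: period 5): for example Compilers in period 5, OS in period 1, HCI in period 5, Algebra in period 2, Calculus in period 1, Statistics in period 4.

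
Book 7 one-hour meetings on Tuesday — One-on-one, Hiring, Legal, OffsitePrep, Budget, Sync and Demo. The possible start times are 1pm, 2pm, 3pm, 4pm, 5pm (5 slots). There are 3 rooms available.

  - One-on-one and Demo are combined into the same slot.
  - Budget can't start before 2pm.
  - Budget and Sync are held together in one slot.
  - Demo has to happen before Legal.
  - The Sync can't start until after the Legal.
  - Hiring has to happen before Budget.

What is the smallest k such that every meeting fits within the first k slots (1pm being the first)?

The precedence chain requires at least 3 distinct slots.
With at most 3 per slot and 7 meetings, at least 3 slots are needed.
3 works (last occupied slot: 3pm): for example OffsitePrep in 2pm, Sync in 3pm, Hiring in 1pm, Budget in 3pm, Legal in 2pm, One-on-one in 1pm, Demo in 1pm.

3 slots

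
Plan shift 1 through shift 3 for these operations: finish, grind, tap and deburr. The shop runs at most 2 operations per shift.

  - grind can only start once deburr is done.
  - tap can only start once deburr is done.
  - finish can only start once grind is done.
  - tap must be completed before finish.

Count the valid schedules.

Enumerating: finish=shift 3, grind=shift 2, tap=shift 2, deburr=shift 1.

1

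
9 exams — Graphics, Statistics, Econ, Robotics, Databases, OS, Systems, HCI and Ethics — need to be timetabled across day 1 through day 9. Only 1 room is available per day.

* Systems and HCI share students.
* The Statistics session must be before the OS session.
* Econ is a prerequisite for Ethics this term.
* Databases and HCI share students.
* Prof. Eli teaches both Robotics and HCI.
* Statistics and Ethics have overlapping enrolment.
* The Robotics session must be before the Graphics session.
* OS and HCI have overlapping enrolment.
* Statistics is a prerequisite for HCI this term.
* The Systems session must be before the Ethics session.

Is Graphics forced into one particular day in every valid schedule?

No

Graphics can be day 2 (e.g. Databases -> day 9; Graphics -> day 2; HCI -> day 8; Statistics -> day 3; Systems -> day 5; OS -> day 7; Econ -> day 4; Robotics -> day 1; Ethics -> day 6) or day 3 (e.g. Graphics=day 3; Statistics=day 1; HCI=day 8; Robotics=day 2; OS=day 7; Econ=day 4; Ethics=day 6; Systems=day 5; Databases=day 9).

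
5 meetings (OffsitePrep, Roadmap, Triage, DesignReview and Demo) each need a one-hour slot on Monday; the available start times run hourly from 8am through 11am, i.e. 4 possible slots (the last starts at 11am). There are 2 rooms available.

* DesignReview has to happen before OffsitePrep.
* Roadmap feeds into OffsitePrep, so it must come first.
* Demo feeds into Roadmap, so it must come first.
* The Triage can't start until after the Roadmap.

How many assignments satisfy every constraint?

16

Splitting on OffsitePrep: it can be 10am (4), 11am (12). Listing each branch's schedules as (Roadmap, Triage, DesignReview, Demo):
OffsitePrep=10am: (9am,10am,8am,8am) (9am,10am,9am,8am) (9am,11am,8am,8am) (9am,11am,9am,8am) — 4.
OffsitePrep=11am: (9am,10am,8am,8am) (9am,10am,9am,8am) (9am,10am,10am,8am) (9am,11am,8am,8am) (9am,11am,9am,8am) (9am,11am,10am,8am) (10am,11am,8am,8am) (10am,11am,8am,9am) (10am,11am,9am,8am) (10am,11am,9am,9am) (10am,11am,10am,8am) (10am,11am,10am,9am) — 12.
Summing: 4 + 12 = 16.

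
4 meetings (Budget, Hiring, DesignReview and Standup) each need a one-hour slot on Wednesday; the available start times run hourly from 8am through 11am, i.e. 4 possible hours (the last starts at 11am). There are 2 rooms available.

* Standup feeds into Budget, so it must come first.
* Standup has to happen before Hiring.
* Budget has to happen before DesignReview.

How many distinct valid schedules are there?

11

Splitting on Budget: it can be 9am (6), 10am (5). Listing each branch's schedules as (Hiring, DesignReview, Standup):
Budget=9am: (9am,10am,8am) (9am,11am,8am) (10am,10am,8am) (10am,11am,8am) (11am,10am,8am) (11am,11am,8am) — 6.
Budget=10am: (9am,11am,8am) (10am,11am,8am) (10am,11am,9am) (11am,11am,8am) (11am,11am,9am) — 5.
Summing: 6 + 5 = 11.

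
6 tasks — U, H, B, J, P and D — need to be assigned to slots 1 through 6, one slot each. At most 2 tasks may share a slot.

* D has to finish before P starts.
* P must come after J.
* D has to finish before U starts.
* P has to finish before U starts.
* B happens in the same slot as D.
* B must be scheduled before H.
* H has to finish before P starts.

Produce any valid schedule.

U in 4, B in 1, D in 1, P in 3, H in 2, J in 2

Checking: D(1) before U(4); D(1) before P(3); P(3) before U(4); J(2) before P(3); H(2) before P(3); B(1) before H(2); B = D = 1; max 2 per slot (cap 2).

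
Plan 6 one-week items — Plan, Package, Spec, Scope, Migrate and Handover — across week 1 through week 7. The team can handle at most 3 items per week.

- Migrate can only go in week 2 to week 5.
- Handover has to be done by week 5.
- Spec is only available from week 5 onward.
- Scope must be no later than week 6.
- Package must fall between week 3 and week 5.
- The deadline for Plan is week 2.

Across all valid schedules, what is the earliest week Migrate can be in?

week 2

Migrate is available from week 2; Migrate's own window allows nothing later than week 5.
Migrate at week 2 is achievable: Migrate in week 2; Scope in week 1; Handover in week 1; Plan in week 1; Package in week 3; Spec in week 5.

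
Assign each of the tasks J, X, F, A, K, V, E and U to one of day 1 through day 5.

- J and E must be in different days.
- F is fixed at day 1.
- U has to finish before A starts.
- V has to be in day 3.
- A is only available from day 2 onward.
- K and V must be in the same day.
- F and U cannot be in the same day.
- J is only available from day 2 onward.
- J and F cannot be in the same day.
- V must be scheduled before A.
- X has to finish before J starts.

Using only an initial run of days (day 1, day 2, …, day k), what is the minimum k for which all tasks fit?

The precedence chain requires at least 2 distinct days.
Propagating the time windows through the other constraints, A can't land before day 4, so the schedule must run through at least day 4.
4 works (last occupied day: day 4): for example F in day 1; J in day 2; K in day 3; X in day 1; E in day 1; V in day 3; U in day 2; A in day 4.

4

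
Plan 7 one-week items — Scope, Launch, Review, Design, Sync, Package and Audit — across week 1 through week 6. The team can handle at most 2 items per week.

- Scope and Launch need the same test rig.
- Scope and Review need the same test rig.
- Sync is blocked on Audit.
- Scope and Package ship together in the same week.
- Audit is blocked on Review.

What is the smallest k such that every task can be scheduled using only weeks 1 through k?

The precedence chain requires at least 3 distinct weeks.
With at most 2 per week and 7 tasks, at least 4 weeks are needed.
4 works (last occupied week: week 4): for example Audit -> week 2; Launch -> week 1; Review -> week 1; Design -> week 2; Scope -> week 4; Package -> week 4; Sync -> week 3.

4 weeks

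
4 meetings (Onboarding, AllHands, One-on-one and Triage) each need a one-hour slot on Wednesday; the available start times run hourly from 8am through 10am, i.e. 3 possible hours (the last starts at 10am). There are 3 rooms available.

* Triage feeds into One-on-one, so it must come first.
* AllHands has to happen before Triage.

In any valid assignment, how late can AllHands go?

8am

Downstream work caps AllHands at 8am.
AllHands at 8am is achievable: Triage=9am; One-on-one=10am; AllHands=8am; Onboarding=8am.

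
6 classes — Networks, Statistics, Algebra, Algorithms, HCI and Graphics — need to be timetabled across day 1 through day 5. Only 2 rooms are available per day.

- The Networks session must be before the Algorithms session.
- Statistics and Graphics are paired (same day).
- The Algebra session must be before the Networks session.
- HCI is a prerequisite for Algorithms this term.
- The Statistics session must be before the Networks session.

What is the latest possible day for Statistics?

day 3

Downstream work caps Statistics at day 3.
Statistics at day 3 is achievable: Algorithms -> day 5; Algebra -> day 1; Graphics -> day 3; Networks -> day 4; Statistics -> day 3; HCI -> day 1.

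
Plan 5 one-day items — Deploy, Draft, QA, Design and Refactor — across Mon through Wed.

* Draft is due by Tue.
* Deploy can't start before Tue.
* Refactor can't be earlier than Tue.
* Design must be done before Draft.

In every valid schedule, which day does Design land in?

Mon

Downstream work caps Design at Mon.
So Design is pinned to Mon.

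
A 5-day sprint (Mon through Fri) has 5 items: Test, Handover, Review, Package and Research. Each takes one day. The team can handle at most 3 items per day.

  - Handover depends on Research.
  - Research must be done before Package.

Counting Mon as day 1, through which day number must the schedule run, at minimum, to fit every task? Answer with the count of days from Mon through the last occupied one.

The precedence chain requires at least 2 distinct days.
With at most 3 per day and 5 tasks, at least 2 days are needed.
2 works (last occupied day: Tue): for example Test=Mon, Research=Mon, Package=Tue, Handover=Tue, Review=Mon.

2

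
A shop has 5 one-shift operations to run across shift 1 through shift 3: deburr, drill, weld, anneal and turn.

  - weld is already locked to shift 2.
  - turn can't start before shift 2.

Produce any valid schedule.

drill in shift 1; weld in shift 2; deburr in shift 1; turn in shift 2; anneal in shift 1

Checking: weld=shift 2 in [shift 2,shift 2]; turn=shift 2 in [shift 2,shift 3].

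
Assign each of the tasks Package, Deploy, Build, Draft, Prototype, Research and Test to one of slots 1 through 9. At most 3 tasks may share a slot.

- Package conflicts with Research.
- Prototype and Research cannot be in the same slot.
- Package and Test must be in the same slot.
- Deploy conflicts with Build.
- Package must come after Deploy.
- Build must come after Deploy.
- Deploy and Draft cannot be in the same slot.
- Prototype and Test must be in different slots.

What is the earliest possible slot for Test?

Test must be in the same slot as Package, which can't be before 2, so Test is at least 2.
Test at 2 is achievable: Deploy=1; Prototype=1; Research=3; Build=2; Draft=3; Test=2; Package=2.

2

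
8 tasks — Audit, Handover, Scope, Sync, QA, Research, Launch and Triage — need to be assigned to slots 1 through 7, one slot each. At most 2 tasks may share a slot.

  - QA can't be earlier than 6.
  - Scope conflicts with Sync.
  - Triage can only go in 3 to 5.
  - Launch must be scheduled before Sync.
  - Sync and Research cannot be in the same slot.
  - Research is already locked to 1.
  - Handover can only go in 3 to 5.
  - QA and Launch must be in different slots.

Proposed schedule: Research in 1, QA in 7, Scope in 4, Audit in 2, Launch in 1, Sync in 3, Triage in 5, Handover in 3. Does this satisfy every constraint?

Valid

Handover can only go in 3 to 5 — holds.
Research is already locked to 1 — holds.
Triage can only go in 3 to 5 — holds.
QA and Launch must be in different slots — holds.
At most 2 tasks may share a slot — holds.
Sync and Research cannot be in the same slot — holds.
QA can't be earlier than 6 — holds.
Launch must be scheduled before Sync — holds.
Scope conflicts with Sync — holds.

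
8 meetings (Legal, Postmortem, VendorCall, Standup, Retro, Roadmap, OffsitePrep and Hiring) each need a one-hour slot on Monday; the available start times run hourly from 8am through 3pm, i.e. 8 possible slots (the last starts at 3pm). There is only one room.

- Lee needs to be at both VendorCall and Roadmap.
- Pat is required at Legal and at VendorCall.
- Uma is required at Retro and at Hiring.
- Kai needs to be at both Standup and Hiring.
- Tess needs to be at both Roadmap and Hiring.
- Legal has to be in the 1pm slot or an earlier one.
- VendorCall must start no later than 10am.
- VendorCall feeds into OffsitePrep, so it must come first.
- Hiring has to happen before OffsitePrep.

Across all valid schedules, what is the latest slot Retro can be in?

3pm

Retro at 3pm is achievable: Legal in 9am, Roadmap in 2pm, Standup in 1pm, Retro in 3pm, OffsitePrep in 11am, Postmortem in 12pm, VendorCall in 8am, Hiring in 10am.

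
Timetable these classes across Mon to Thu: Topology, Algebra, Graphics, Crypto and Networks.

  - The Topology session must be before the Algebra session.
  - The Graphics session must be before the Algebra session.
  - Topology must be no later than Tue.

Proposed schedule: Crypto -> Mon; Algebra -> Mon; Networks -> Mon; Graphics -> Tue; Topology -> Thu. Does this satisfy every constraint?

No. The Topology session must be before the Algebra session is not satisfied.

The Topology session must be before the Algebra session — violated.
Topology must be no later than Tue — violated.
The Graphics session must be before the Algebra session — violated.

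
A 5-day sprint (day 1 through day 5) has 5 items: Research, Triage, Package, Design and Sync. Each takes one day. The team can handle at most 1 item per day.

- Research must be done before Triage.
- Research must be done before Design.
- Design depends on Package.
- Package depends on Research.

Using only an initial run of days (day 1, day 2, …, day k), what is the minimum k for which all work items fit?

5 days

The precedence chain requires at least 3 distinct days.
With at most 1 per day and 5 work items, at least 5 days are needed.
5 works (last occupied day: day 5): for example Sync in day 5; Design in day 3; Triage in day 4; Research in day 1; Package in day 2.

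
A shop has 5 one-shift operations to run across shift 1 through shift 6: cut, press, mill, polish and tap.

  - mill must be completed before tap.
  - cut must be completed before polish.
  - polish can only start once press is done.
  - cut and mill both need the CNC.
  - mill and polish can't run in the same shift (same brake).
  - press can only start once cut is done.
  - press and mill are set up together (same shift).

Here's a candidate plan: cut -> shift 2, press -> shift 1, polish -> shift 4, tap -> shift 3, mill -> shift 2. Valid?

press and mill are set up together (same shift) — violated.
press can only start once cut is done — violated.
cut and mill both need the CNC — violated.
polish can only start once press is done — holds.
mill and polish can't run in the same shift (same brake) — holds.
cut must be completed before polish — holds.
mill must be completed before tap — holds.

No. press can only start once cut is done is not satisfied.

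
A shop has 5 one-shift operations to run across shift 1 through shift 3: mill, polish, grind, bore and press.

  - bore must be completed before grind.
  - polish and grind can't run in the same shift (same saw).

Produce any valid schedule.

mill in shift 1, polish in shift 1, press in shift 1, grind in shift 2, bore in shift 1

Checking: bore(shift 1) before grind(shift 2); polish(shift 1) != grind(shift 2).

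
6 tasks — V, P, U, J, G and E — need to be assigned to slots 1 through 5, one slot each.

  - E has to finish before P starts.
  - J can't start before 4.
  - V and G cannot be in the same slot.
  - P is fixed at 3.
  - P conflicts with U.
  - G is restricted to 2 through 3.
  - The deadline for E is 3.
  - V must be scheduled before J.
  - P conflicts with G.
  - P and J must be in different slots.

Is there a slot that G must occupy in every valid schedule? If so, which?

G's window is 2–3.
P is fixed at 3, and G can't share a slot with P.
So G must be 2.

2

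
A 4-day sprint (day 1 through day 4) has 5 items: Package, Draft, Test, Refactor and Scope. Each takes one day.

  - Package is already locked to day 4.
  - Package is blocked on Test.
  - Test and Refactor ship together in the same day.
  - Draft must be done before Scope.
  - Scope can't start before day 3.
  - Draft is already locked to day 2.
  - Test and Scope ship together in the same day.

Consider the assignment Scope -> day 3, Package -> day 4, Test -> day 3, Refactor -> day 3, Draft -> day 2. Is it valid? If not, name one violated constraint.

Yes, all constraints hold

Test and Refactor ship together in the same day — holds.
Package is blocked on Test — holds.
Draft is already locked to day 2 — holds.
Test and Scope ship together in the same day — holds.
Package is already locked to day 4 — holds.
Draft must be done before Scope — holds.
Scope can't start before day 3 — holds.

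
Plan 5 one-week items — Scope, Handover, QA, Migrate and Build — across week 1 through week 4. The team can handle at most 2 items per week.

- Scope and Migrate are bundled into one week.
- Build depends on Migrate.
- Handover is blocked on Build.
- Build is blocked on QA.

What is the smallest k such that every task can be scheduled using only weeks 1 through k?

4

The precedence chain requires at least 3 distinct weeks.
With at most 2 per week and 5 tasks, at least 3 weeks are needed.
Could 3 weeks be enough, i.e. nothing placed later than week 3? No: Build must come after QA (at week 1 or later) → {week 2, week 3}; QA must come before Build (at week 3 or earlier) → {week 1, week 2}; Handover must come after Build (at week 2 or later) → {week 3}; Build must come before Handover (at week 3 or earlier) → {week 2}; Migrate must come before Build (at week 2 or earlier) → {week 1}; Scope must be in the same week as Migrate (in {week 1}) → {week 1}; QA can't use week 1, already full with Scope and Migrate (limit 2) → {week 2}; Build must come after QA (at week 2 or later) → nothing is left.
So 3 weeks is not enough.
4 works (last occupied week: week 4): for example Migrate=week 2; Scope=week 2; QA=week 1; Handover=week 4; Build=week 3.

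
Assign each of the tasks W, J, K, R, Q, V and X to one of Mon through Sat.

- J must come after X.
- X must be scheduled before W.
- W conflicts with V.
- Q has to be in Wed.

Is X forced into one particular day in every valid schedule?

X can be Mon (e.g. V=Mon, K=Mon, J=Tue, R=Mon, W=Tue, X=Mon, Q=Wed) or Tue (e.g. X in Tue, R in Mon, Q in Wed, W in Wed, J in Wed, V in Mon, K in Mon).

No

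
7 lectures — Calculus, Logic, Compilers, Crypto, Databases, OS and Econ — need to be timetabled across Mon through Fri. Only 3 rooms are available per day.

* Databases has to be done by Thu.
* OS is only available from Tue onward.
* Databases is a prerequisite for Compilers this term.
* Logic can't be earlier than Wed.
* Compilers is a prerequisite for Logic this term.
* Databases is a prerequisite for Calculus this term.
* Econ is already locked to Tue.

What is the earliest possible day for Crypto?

Mon

Crypto at Mon is achievable: Logic in Wed, OS in Tue, Calculus in Wed, Databases in Mon, Econ in Tue, Crypto in Mon, Compilers in Tue.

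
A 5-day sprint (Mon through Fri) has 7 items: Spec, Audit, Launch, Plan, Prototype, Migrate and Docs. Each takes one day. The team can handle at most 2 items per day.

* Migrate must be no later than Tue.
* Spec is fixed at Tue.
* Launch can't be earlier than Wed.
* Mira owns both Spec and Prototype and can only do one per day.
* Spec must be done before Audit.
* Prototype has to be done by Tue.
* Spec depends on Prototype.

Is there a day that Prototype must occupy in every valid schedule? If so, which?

Mon

Prototype's window is Mon–Tue.
Spec is fixed at Tue, and Prototype can't share a day with Spec.
So Prototype must be Mon.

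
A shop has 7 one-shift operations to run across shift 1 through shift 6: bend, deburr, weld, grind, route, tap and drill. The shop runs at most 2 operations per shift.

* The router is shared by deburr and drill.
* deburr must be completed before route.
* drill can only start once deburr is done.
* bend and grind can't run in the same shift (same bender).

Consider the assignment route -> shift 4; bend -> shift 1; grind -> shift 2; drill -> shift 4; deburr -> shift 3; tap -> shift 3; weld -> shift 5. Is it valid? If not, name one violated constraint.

bend and grind can't run in the same shift (same bender) — holds.
The shop runs at most 2 operations per shift — holds.
The router is shared by deburr and drill — holds.
deburr must be completed before route — holds.
drill can only start once deburr is done — holds.

Yes, all constraints hold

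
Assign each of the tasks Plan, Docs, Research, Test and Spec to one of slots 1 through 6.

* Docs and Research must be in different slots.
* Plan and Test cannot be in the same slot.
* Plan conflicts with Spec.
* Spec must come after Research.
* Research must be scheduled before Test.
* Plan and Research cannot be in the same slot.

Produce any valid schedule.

Docs in 2; Plan in 3; Spec in 2; Research in 1; Test in 2

Checking: Research(1) before Test(2); Research(1) before Spec(2); Docs(2) != Research(1); Plan(3) != Test(2); Plan(3) != Research(1); Plan(3) != Spec(2).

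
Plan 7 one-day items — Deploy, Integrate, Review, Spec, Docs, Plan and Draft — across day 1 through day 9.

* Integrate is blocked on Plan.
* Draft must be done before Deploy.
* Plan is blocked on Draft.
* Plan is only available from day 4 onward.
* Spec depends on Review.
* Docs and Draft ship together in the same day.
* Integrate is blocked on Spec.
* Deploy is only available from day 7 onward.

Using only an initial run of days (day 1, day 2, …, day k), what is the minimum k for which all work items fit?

The precedence chain requires at least 3 distinct days.
Deploy can't be placed before day 7, so the schedule must run through at least day 7.
7 works (last occupied day: day 7): for example Draft=day 1; Docs=day 1; Plan=day 4; Integrate=day 5; Spec=day 2; Review=day 1; Deploy=day 7.

7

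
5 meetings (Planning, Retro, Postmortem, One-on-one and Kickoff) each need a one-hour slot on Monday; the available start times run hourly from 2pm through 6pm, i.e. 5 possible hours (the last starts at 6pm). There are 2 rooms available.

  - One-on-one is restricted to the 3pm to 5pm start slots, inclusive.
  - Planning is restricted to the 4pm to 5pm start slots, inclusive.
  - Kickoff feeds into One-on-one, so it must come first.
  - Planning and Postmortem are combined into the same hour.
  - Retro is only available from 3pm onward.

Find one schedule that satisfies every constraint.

One-on-one=3pm, Planning=4pm, Kickoff=2pm, Postmortem=4pm, Retro=3pm

Checking: Kickoff(2pm) before One-on-one(3pm); Planning = Postmortem = 4pm; One-on-one=3pm in [3pm,5pm]; Retro=3pm in [3pm,6pm]; Planning=4pm in [4pm,5pm]; max 2 per hour (cap 2).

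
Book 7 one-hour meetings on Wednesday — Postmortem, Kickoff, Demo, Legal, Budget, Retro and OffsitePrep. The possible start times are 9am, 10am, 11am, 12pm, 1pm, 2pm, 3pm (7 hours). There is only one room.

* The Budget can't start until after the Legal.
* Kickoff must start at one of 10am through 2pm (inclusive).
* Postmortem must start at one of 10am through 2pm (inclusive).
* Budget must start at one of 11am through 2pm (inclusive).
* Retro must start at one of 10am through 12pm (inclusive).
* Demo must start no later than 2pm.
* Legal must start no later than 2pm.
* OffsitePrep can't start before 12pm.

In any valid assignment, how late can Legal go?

Legal's own window allows nothing later than 2pm; downstream work caps Legal at 1pm.
Legal at 1pm is achievable: Postmortem=11am; Kickoff=12pm; OffsitePrep=3pm; Demo=9am; Retro=10am; Legal=1pm; Budget=2pm.

1pm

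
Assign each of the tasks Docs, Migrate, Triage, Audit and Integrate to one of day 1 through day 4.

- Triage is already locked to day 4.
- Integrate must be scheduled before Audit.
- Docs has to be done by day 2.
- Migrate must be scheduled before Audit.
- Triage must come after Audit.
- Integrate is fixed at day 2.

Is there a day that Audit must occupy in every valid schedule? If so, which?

Integrate is fixed at day 2 and must come before Audit, so Audit is at least day 3.
Triage is fixed at day 4 and must come after Audit, so Audit is at most day 3.
So Audit must be day 3.

day 3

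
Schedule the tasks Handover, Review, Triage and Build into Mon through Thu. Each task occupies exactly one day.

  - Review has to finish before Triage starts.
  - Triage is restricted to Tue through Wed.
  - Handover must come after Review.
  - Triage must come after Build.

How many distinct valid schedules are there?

Splitting on Handover: it can be Tue (3), Wed (5), Thu (5). Listing each branch's schedules as (Review, Triage, Build):
Handover=Tue: (Mon,Tue,Mon) (Mon,Wed,Mon) (Mon,Wed,Tue) — 3.
Handover=Wed: (Mon,Tue,Mon) (Mon,Wed,Mon) (Mon,Wed,Tue) (Tue,Wed,Mon) (Tue,Wed,Tue) — 5.
Handover=Thu: (Mon,Tue,Mon) (Mon,Wed,Mon) (Mon,Wed,Tue) (Tue,Wed,Mon) (Tue,Wed,Tue) — 5.
Summing: 3 + 5 + 5 = 13.

13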